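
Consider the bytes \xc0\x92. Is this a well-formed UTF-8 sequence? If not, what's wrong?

invalid (overlong encoding)

Leading byte 0xC0 = 11000000 → 2-byte form.
Continuation bytes all match 10xxxxxx. Payload decodes to 0x12.
But 0x12 < 0x80, the minimum for a 2-byte sequence — this is an overlong encoding.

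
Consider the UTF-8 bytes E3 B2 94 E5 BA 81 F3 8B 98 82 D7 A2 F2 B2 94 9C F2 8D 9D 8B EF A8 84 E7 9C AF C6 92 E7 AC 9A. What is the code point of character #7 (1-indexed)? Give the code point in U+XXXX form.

U+FA04

Offset 0: leading byte 0xE3 = 11100011 → 3-byte char #1 = E3 B2 94.
Offset 3: leading byte 0xE5 = 11100101 → 3-byte char #2 = E5 BA 81.
Offset 6: leading byte 0xF3 = 11110011 → 4-byte char #3 = F3 8B 98 82.
Offset 10: leading byte 0xD7 = 11010111 → 2-byte char #4 = D7 A2.
Offset 12: leading byte 0xF2 = 11110010 → 4-byte char #5 = F2 B2 94 9C.
Offset 16: leading byte 0xF2 = 11110010 → 4-byte char #6 = F2 8D 9D 8B.
Offset 20: leading byte 0xEF = 11101111 → 3-byte char #7 = EF A8 84.
Leading byte 0xEF = 11101111 matches 1110xxxx → 3-byte sequence.
Byte 1: 0xEF = 11101111, payload 1111 (4 bits).
Byte 2: 0xA8 = 10101000 (10xxxxxx ✓), payload 101000.
Byte 3: 0x84 = 10000100 (10xxxxxx ✓), payload 000100.
Concatenate: 1111101000000100 = 0xFA04 (16 bits → U+FA04).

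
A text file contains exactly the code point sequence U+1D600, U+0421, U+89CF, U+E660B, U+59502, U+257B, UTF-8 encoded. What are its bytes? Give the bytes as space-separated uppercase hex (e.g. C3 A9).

U+1D600: 4-byte form → F0 9D 98 80.
U+0421: 2-byte form → D0 A1.
U+89CF: 3-byte form → E8 A7 8F.
U+E660B: 4-byte form → F3 A6 98 8B.
U+59502: 4-byte form → F1 99 94 82.
U+257B: 3-byte form → E2 95 BB.
Concatenated (20 bytes): F0 9D 98 80 D0 A1 E8 A7 8F F3 A6 98 8B F1 99 94 82 E2 95 BB.

F0 9D 98 80 D0 A1 E8 A7 8F F3 A6 98 8B F1 99 94 82 E2 95 BB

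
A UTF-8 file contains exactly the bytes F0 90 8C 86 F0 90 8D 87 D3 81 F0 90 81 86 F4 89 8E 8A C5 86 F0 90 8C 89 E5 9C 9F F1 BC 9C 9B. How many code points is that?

Byte at offset 0: 0xF0 = 11110000 → 4-byte char (#1). Advance 4.
Byte at offset 4: 0xF0 = 11110000 → 4-byte char (#2). Advance 4.
Byte at offset 8: 0xD3 = 11010011 → 2-byte char (#3). Advance 2.
Byte at offset 10: 0xF0 = 11110000 → 4-byte char (#4). Advance 4.
Byte at offset 14: 0xF4 = 11110100 → 4-byte char (#5). Advance 4.
Byte at offset 18: 0xC5 = 11000101 → 2-byte char (#6). Advance 2.
Byte at offset 20: 0xF0 = 11110000 → 4-byte char (#7). Advance 4.
Byte at offset 24: 0xE5 = 11100101 → 3-byte char (#8). Advance 3.
Byte at offset 27: 0xF1 = 11110001 → 4-byte char (#9). Advance 4.
Reached end at offset 31 after 9 code points.

9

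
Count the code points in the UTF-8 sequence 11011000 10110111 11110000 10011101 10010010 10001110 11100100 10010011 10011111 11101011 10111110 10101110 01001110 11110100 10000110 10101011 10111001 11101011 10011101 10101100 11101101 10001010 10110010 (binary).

8

Byte at offset 0: 0xD8 = 11011000 → 2-byte char (#1). Advance 2.
Byte at offset 2: 0xF0 = 11110000 → 4-byte char (#2). Advance 4.
Byte at offset 6: 0xE4 = 11100100 → 3-byte char (#3). Advance 3.
Byte at offset 9: 0xEB = 11101011 → 3-byte char (#4). Advance 3.
Byte at offset 12: 0x4E = 01001110 → 1-byte char (#5). Advance 1.
Byte at offset 13: 0xF4 = 11110100 → 4-byte char (#6). Advance 4.
Byte at offset 17: 0xEB = 11101011 → 3-byte char (#7). Advance 3.
Byte at offset 20: 0xED = 11101101 → 3-byte char (#8). Advance 3.
Reached end at offset 23 after 8 code points.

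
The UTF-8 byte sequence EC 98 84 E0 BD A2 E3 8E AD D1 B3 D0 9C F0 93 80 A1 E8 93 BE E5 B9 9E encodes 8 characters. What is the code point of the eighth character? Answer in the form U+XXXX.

U+5E5E

Offset 0: leading byte 0xEC = 11101100 → 3-byte char #1 = EC 98 84.
Offset 3: leading byte 0xE0 = 11100000 → 3-byte char #2 = E0 BD A2.
Offset 6: leading byte 0xE3 = 11100011 → 3-byte char #3 = E3 8E AD.
Offset 9: leading byte 0xD1 = 11010001 → 2-byte char #4 = D1 B3.
Offset 11: leading byte 0xD0 = 11010000 → 2-byte char #5 = D0 9C.
Offset 13: leading byte 0xF0 = 11110000 → 4-byte char #6 = F0 93 80 A1.
Offset 17: leading byte 0xE8 = 11101000 → 3-byte char #7 = E8 93 BE.
Offset 20: leading byte 0xE5 = 11100101 → 3-byte char #8 = E5 B9 9E.
Leading byte 0xE5 = 11100101 matches 1110xxxx → 3-byte sequence.
Byte 1: 0xE5 = 11100101, payload 0101 (4 bits).
Byte 2: 0xB9 = 10111001 (10xxxxxx ✓), payload 111001.
Byte 3: 0x9E = 10011110 (10xxxxxx ✓), payload 011110.
Concatenate: 0101111001011110 = 0x5E5E (16 bits → U+5E5E).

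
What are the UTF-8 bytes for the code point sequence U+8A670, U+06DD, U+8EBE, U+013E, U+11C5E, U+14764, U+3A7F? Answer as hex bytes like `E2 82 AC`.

F2 8A 99 B0 DB 9D E8 BA BE C4 BE F0 91 B1 9E F0 94 9D A4 E3 A9 BF

U+8A670: 4-byte form → F2 8A 99 B0.
U+06DD: 2-byte form → DB 9D.
U+8EBE: 3-byte form → E8 BA BE.
U+013E: 2-byte form → C4 BE.
U+11C5E: 4-byte form → F0 91 B1 9E.
U+14764: 4-byte form → F0 94 9D A4.
U+3A7F: 3-byte form → E3 A9 BF.
Concatenated (22 bytes): F2 8A 99 B0 DB 9D E8 BA BE C4 BE F0 91 B1 9E F0 94 9D A4 E3 A9 BF.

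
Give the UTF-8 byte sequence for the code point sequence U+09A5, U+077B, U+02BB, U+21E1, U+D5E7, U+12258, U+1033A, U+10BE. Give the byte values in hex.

U+09A5: 3-byte form → E0 A6 A5.
U+077B: 2-byte form → DD BB.
U+02BB: 2-byte form → CA BB.
U+21E1: 3-byte form → E2 87 A1.
U+D5E7: 3-byte form → ED 97 A7.
U+12258: 4-byte form → F0 92 89 98.
U+1033A: 4-byte form → F0 90 8C BA.
U+10BE: 3-byte form → E1 82 BE.
Concatenated (24 bytes): E0 A6 A5 DD BB CA BB E2 87 A1 ED 97 A7 F0 92 89 98 F0 90 8C BA E1 82 BE.

E0 A6 A5 DD BB CA BB E2 87 A1 ED 97 A7 F0 92 89 98 F0 90 8C BA E1 82 BE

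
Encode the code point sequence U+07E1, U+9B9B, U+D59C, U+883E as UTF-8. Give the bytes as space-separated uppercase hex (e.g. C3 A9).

DF A1 E9 AE 9B ED 96 9C E8 A0 BE

U+07E1: 2-byte form → DF A1.
U+9B9B: 3-byte form → E9 AE 9B.
U+D59C: 3-byte form → ED 96 9C.
U+883E: 3-byte form → E8 A0 BE.
Concatenated (11 bytes): DF A1 E9 AE 9B ED 96 9C E8 A0 BE.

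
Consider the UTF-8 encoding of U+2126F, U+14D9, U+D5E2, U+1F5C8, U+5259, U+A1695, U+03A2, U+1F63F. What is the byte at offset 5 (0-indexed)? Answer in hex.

0x93

U+2126F → 4-byte form F0 A1 89 AF at offsets 0–3.
U+14D9 → 3-byte form E1 93 99 at offsets 4–6.
Offset 5 falls in char 2's range; it's byte 2 of E1 93 99 = 0x93.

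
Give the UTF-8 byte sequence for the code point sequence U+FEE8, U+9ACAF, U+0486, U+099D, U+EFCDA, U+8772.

U+FEE8: 3-byte form → EF BB A8.
U+9ACAF: 4-byte form → F2 9A B2 AF.
U+0486: 2-byte form → D2 86.
U+099D: 3-byte form → E0 A6 9D.
U+EFCDA: 4-byte form → F3 AF B3 9A.
U+8772: 3-byte form → E8 9D B2.
Concatenated (19 bytes): EF BB A8 F2 9A B2 AF D2 86 E0 A6 9D F3 AF B3 9A E8 9D B2.

EF BB A8 F2 9A B2 AF D2 86 E0 A6 9D F3 AF B3 9A E8 9D B2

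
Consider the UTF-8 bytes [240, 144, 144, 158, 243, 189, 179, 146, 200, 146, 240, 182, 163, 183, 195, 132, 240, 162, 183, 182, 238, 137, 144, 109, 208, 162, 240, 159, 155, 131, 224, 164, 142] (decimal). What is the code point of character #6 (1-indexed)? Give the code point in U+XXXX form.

U+22DF6

Offset 0: leading byte 0xF0 = 11110000 → 4-byte char #1 = F0 90 90 9E.
Offset 4: leading byte 0xF3 = 11110011 → 4-byte char #2 = F3 BD B3 92.
Offset 8: leading byte 0xC8 = 11001000 → 2-byte char #3 = C8 92.
Offset 10: leading byte 0xF0 = 11110000 → 4-byte char #4 = F0 B6 A3 B7.
Offset 14: leading byte 0xC3 = 11000011 → 2-byte char #5 = C3 84.
Offset 16: leading byte 0xF0 = 11110000 → 4-byte char #6 = F0 A2 B7 B6.
Leading byte 0xF0 = 11110000 matches 11110xxx → 4-byte sequence.
Byte 1: 0xF0 = 11110000, payload 000 (3 bits).
Byte 2: 0xA2 = 10100010 (10xxxxxx ✓), payload 100010.
Byte 3: 0xB7 = 10110111 (10xxxxxx ✓), payload 110111.
Byte 4: 0xB6 = 10110110 (10xxxxxx ✓), payload 110110.
Concatenate: 000100010110111110110 = 0x22DF6 (21 bits → U+22DF6).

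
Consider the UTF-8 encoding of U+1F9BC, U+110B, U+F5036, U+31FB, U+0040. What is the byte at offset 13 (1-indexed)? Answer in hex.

1-indexed offset 13 is 0-indexed offset 12.
U+1F9BC → 4-byte form F0 9F A6 BC at offsets 0–3.
U+110B → 3-byte form E1 84 8B at offsets 4–6.
U+F5036 → 4-byte form F3 B5 80 B6 at offsets 7–10.
U+31FB → 3-byte form E3 87 BB at offsets 11–13.
Offset 12 falls in char 4's range; it's byte 2 of E3 87 BB = 0x87.

0x87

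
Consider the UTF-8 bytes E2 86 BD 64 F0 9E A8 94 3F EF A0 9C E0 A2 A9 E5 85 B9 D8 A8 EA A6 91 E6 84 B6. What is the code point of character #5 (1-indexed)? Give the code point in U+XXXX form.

U+F81C

Offset 0: leading byte 0xE2 = 11100010 → 3-byte char #1 = E2 86 BD.
Offset 3: leading byte 0x64 = 01100100 → 1-byte char #2 = 64.
Offset 4: leading byte 0xF0 = 11110000 → 4-byte char #3 = F0 9E A8 94.
Offset 8: leading byte 0x3F = 00111111 → 1-byte char #4 = 3F.
Offset 9: leading byte 0xEF = 11101111 → 3-byte char #5 = EF A0 9C.
Leading byte 0xEF = 11101111 matches 1110xxxx → 3-byte sequence.
Byte 1: 0xEF = 11101111, payload 1111 (4 bits).
Byte 2: 0xA0 = 10100000 (10xxxxxx ✓), payload 100000.
Byte 3: 0x9C = 10011100 (10xxxxxx ✓), payload 011100.
Concatenate: 1111100000011100 = 0xF81C (16 bits → U+F81C).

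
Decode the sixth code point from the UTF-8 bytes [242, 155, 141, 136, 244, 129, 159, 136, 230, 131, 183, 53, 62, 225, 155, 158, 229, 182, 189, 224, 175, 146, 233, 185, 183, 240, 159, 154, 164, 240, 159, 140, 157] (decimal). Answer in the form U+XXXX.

U+16DE

Offset 0: leading byte 0xF2 = 11110010 → 4-byte char #1 = F2 9B 8D 88.
Offset 4: leading byte 0xF4 = 11110100 → 4-byte char #2 = F4 81 9F 88.
Offset 8: leading byte 0xE6 = 11100110 → 3-byte char #3 = E6 83 B7.
Offset 11: leading byte 0x35 = 00110101 → 1-byte char #4 = 35.
Offset 12: leading byte 0x3E = 00111110 → 1-byte char #5 = 3E.
Offset 13: leading byte 0xE1 = 11100001 → 3-byte char #6 = E1 9B 9E.
Leading byte 0xE1 = 11100001 matches 1110xxxx → 3-byte sequence.
Byte 1: 0xE1 = 11100001, payload 0001 (4 bits).
Byte 2: 0x9B = 10011011 (10xxxxxx ✓), payload 011011.
Byte 3: 0x9E = 10011110 (10xxxxxx ✓), payload 011110.
Concatenate: 0001011011011110 = 0x16DE (16 bits → U+16DE).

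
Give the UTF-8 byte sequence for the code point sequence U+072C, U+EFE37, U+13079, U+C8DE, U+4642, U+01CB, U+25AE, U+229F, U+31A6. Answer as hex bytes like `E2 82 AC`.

DC AC F3 AF B8 B7 F0 93 81 B9 EC A3 9E E4 99 82 C7 8B E2 96 AE E2 8A 9F E3 86 A6

U+072C: 2-byte form → DC AC.
U+EFE37: 4-byte form → F3 AF B8 B7.
U+13079: 4-byte form → F0 93 81 B9.
U+C8DE: 3-byte form → EC A3 9E.
U+4642: 3-byte form → E4 99 82.
U+01CB: 2-byte form → C7 8B.
U+25AE: 3-byte form → E2 96 AE.
U+229F: 3-byte form → E2 8A 9F.
U+31A6: 3-byte form → E3 86 A6.
Concatenated (27 bytes): DC AC F3 AF B8 B7 F0 93 81 B9 EC A3 9E E4 99 82 C7 8B E2 96 AE E2 8A 9F E3 86 A6.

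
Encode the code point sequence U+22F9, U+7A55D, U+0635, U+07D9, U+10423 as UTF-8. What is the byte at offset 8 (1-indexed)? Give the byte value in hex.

1-indexed offset 8 is 0-indexed offset 7.
U+22F9 → 3-byte form E2 8B B9 at offsets 0–2.
U+7A55D → 4-byte form F1 BA 95 9D at offsets 3–6.
U+0635 → 2-byte form D8 B5 at offsets 7–8.
Offset 7 falls in char 3's range; it's byte 1 of D8 B5 = 0xD8.

0xD8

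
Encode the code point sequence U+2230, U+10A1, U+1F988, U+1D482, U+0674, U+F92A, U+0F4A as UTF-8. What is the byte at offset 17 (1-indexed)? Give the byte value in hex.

1-indexed offset 17 is 0-indexed offset 16.
U+2230 → 3-byte form E2 88 B0 at offsets 0–2.
U+10A1 → 3-byte form E1 82 A1 at offsets 3–5.
U+1F988 → 4-byte form F0 9F A6 88 at offsets 6–9.
U+1D482 → 4-byte form F0 9D 92 82 at offsets 10–13.
U+0674 → 2-byte form D9 B4 at offsets 14–15.
U+F92A → 3-byte form EF A4 AA at offsets 16–18.
Offset 16 falls in char 6's range; it's byte 1 of EF A4 AA = 0xEF.

0xEF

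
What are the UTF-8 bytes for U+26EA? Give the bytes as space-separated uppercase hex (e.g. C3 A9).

E2 9B AA

U+26EA = 0x26EA = 9962 decimal. In range U+0800–U+FFFF → 3-byte form: 1110xxxx 10xxxxxx 10xxxxxx.
Binary (16 bits): 0010011011101010.
Split 4+6+6: 0010 | 011011 | 101010.
Byte 1: 11100010 = 0xE2.
Byte 2: 10011011 = 0x9B.
Byte 3: 10101010 = 0xAA.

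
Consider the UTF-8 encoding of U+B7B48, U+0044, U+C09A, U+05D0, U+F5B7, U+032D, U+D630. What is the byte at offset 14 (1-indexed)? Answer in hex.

0xCC

1-indexed offset 14 is 0-indexed offset 13.
U+B7B48 → 4-byte form F2 B7 AD 88 at offsets 0–3.
U+0044 → 1-byte form 44 at offsets 4–4.
U+C09A → 3-byte form EC 82 9A at offsets 5–7.
U+05D0 → 2-byte form D7 90 at offsets 8–9.
U+F5B7 → 3-byte form EF 96 B7 at offsets 10–12.
U+032D → 2-byte form CC AD at offsets 13–14.
Offset 13 falls in char 6's range; it's byte 1 of CC AD = 0xCC.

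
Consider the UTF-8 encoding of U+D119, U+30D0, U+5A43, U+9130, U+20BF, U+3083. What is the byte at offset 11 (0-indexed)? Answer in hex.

0xB0

U+D119 → 3-byte form ED 84 99 at offsets 0–2.
U+30D0 → 3-byte form E3 83 90 at offsets 3–5.
U+5A43 → 3-byte form E5 A9 83 at offsets 6–8.
U+9130 → 3-byte form E9 84 B0 at offsets 9–11.
Offset 11 falls in char 4's range; it's byte 3 of E9 84 B0 = 0xB0.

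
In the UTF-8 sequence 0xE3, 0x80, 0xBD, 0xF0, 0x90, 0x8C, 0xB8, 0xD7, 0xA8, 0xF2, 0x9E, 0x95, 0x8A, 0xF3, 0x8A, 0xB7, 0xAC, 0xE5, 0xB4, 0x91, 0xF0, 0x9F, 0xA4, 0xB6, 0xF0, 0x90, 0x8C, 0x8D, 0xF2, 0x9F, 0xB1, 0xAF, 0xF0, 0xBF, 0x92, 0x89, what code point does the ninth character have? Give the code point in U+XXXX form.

U+9FC6F

Offset 0: leading byte 0xE3 = 11100011 → 3-byte char #1 = E3 80 BD.
Offset 3: leading byte 0xF0 = 11110000 → 4-byte char #2 = F0 90 8C B8.
Offset 7: leading byte 0xD7 = 11010111 → 2-byte char #3 = D7 A8.
Offset 9: leading byte 0xF2 = 11110010 → 4-byte char #4 = F2 9E 95 8A.
Offset 13: leading byte 0xF3 = 11110011 → 4-byte char #5 = F3 8A B7 AC.
Offset 17: leading byte 0xE5 = 11100101 → 3-byte char #6 = E5 B4 91.
Offset 20: leading byte 0xF0 = 11110000 → 4-byte char #7 = F0 9F A4 B6.
Offset 24: leading byte 0xF0 = 11110000 → 4-byte char #8 = F0 90 8C 8D.
Offset 28: leading byte 0xF2 = 11110010 → 4-byte char #9 = F2 9F B1 AF.
Leading byte 0xF2 = 11110010 matches 11110xxx → 4-byte sequence.
Byte 1: 0xF2 = 11110010, payload 010 (3 bits).
Byte 2: 0x9F = 10011111 (10xxxxxx ✓), payload 011111.
Byte 3: 0xB1 = 10110001 (10xxxxxx ✓), payload 110001.
Byte 4: 0xAF = 10101111 (10xxxxxx ✓), payload 101111.
Concatenate: 010011111110001101111 = 0x9FC6F (21 bits → U+9FC6F).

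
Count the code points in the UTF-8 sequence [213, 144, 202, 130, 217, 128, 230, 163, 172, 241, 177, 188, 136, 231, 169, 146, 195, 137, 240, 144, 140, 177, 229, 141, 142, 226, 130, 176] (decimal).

10

Byte at offset 0: 0xD5 = 11010101 → 2-byte char (#1). Advance 2.
Byte at offset 2: 0xCA = 11001010 → 2-byte char (#2). Advance 2.
Byte at offset 4: 0xD9 = 11011001 → 2-byte char (#3). Advance 2.
Byte at offset 6: 0xE6 = 11100110 → 3-byte char (#4). Advance 3.
Byte at offset 9: 0xF1 = 11110001 → 4-byte char (#5). Advance 4.
Byte at offset 13: 0xE7 = 11100111 → 3-byte char (#6). Advance 3.
Byte at offset 16: 0xC3 = 11000011 → 2-byte char (#7). Advance 2.
Byte at offset 18: 0xF0 = 11110000 → 4-byte char (#8). Advance 4.
Byte at offset 22: 0xE5 = 11100101 → 3-byte char (#9). Advance 3.
Byte at offset 25: 0xE2 = 11100010 → 3-byte char (#10). Advance 3.
Reached end at offset 28 after 10 code points.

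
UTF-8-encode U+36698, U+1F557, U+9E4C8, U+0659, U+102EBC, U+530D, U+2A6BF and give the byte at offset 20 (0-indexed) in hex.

0x8D

U+36698 → 4-byte form F0 B6 9A 98 at offsets 0–3.
U+1F557 → 4-byte form F0 9F 95 97 at offsets 4–7.
U+9E4C8 → 4-byte form F2 9E 93 88 at offsets 8–11.
U+0659 → 2-byte form D9 99 at offsets 12–13.
U+102EBC → 4-byte form F4 82 BA BC at offsets 14–17.
U+530D → 3-byte form E5 8C 8D at offsets 18–20.
Offset 20 falls in char 6's range; it's byte 3 of E5 8C 8D = 0x8D.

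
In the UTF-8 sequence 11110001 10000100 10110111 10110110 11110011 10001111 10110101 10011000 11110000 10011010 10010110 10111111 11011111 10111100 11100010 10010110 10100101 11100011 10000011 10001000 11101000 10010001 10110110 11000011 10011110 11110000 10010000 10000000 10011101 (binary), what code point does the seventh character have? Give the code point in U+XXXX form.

Offset 0: leading byte 0xF1 = 11110001 → 4-byte char #1 = F1 84 B7 B6.
Offset 4: leading byte 0xF3 = 11110011 → 4-byte char #2 = F3 8F B5 98.
Offset 8: leading byte 0xF0 = 11110000 → 4-byte char #3 = F0 9A 96 BF.
Offset 12: leading byte 0xDF = 11011111 → 2-byte char #4 = DF BC.
Offset 14: leading byte 0xE2 = 11100010 → 3-byte char #5 = E2 96 A5.
Offset 17: leading byte 0xE3 = 11100011 → 3-byte char #6 = E3 83 88.
Offset 20: leading byte 0xE8 = 11101000 → 3-byte char #7 = E8 91 B6.
Leading byte 0xE8 = 11101000 matches 1110xxxx → 3-byte sequence.
Byte 1: 0xE8 = 11101000, payload 1000 (4 bits).
Byte 2: 0x91 = 10010001 (10xxxxxx ✓), payload 010001.
Byte 3: 0xB6 = 10110110 (10xxxxxx ✓), payload 110110.
Concatenate: 1000010001110110 = 0x8476 (16 bits → U+8476).

U+8476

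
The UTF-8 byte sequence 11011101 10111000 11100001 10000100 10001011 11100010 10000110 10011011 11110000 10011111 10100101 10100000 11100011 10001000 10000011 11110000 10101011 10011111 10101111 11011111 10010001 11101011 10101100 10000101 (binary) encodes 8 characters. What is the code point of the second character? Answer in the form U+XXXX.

U+110B

Offset 0: leading byte 0xDD = 11011101 → 2-byte char #1 = DD B8.
Offset 2: leading byte 0xE1 = 11100001 → 3-byte char #2 = E1 84 8B.
Leading byte 0xE1 = 11100001 matches 1110xxxx → 3-byte sequence.
Byte 1: 0xE1 = 11100001, payload 0001 (4 bits).
Byte 2: 0x84 = 10000100 (10xxxxxx ✓), payload 000100.
Byte 3: 0x8B = 10001011 (10xxxxxx ✓), payload 001011.
Concatenate: 0001000100001011 = 0x110B (16 bits → U+110B).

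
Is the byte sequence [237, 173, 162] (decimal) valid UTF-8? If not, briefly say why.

invalid (encodes a surrogate (U+D800–U+DFFF))

Structurally a 3-byte sequence; payload = 0xDB62.
But 0xDB62 is in U+D800–U+DFFF, the surrogate range. Surrogates are not Unicode scalar values and are forbidden in UTF-8.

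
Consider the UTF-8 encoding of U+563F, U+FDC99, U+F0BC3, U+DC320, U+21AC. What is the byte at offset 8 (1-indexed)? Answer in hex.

0xF3

1-indexed offset 8 is 0-indexed offset 7.
U+563F → 3-byte form E5 98 BF at offsets 0–2.
U+FDC99 → 4-byte form F3 BD B2 99 at offsets 3–6.
U+F0BC3 → 4-byte form F3 B0 AF 83 at offsets 7–10.
Offset 7 falls in char 3's range; it's byte 1 of F3 B0 AF 83 = 0xF3.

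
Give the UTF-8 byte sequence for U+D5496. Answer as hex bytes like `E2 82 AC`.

F3 95 92 96

U+D5496 = 0xD5496 = 873622 decimal. In range U+10000–U+10FFFF → 4-byte form: 11110xxx 10xxxxxx 10xxxxxx 10xxxxxx.
Binary (21 bits): 011010101010010010110.
Split 3+6+6+6: 011 | 010101 | 010010 | 010110.
Byte 1: 11110011 = 0xF3.
Byte 2: 10010101 = 0x95.
Byte 3: 10010010 = 0x92.
Byte 4: 10010110 = 0x96.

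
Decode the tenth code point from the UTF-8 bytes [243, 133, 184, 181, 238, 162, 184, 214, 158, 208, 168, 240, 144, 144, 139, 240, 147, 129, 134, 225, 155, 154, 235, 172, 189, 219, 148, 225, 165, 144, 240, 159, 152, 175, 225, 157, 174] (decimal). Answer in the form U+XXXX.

Offset 0: leading byte 0xF3 = 11110011 → 4-byte char #1 = F3 85 B8 B5.
Offset 4: leading byte 0xEE = 11101110 → 3-byte char #2 = EE A2 B8.
Offset 7: leading byte 0xD6 = 11010110 → 2-byte char #3 = D6 9E.
Offset 9: leading byte 0xD0 = 11010000 → 2-byte char #4 = D0 A8.
Offset 11: leading byte 0xF0 = 11110000 → 4-byte char #5 = F0 90 90 8B.
Offset 15: leading byte 0xF0 = 11110000 → 4-byte char #6 = F0 93 81 86.
Offset 19: leading byte 0xE1 = 11100001 → 3-byte char #7 = E1 9B 9A.
Offset 22: leading byte 0xEB = 11101011 → 3-byte char #8 = EB AC BD.
Offset 25: leading byte 0xDB = 11011011 → 2-byte char #9 = DB 94.
Offset 27: leading byte 0xE1 = 11100001 → 3-byte char #10 = E1 A5 90.
Leading byte 0xE1 = 11100001 matches 1110xxxx → 3-byte sequence.
Byte 1: 0xE1 = 11100001, payload 0001 (4 bits).
Byte 2: 0xA5 = 10100101 (10xxxxxx ✓), payload 100101.
Byte 3: 0x90 = 10010000 (10xxxxxx ✓), payload 010000.
Concatenate: 0001100101010000 = 0x1950 (16 bits → U+1950).

U+1950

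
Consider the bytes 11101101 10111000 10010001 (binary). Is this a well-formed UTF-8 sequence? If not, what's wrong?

Structurally a 3-byte sequence; payload = 0xDE11.
But 0xDE11 is in U+D800–U+DFFF, the surrogate range. Surrogates are not Unicode scalar values and are forbidden in UTF-8.

invalid (encodes a surrogate (U+D800–U+DFFF))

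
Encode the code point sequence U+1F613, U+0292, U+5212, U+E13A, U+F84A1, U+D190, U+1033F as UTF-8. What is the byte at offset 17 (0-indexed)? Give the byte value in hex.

U+1F613 → 4-byte form F0 9F 98 93 at offsets 0–3.
U+0292 → 2-byte form CA 92 at offsets 4–5.
U+5212 → 3-byte form E5 88 92 at offsets 6–8.
U+E13A → 3-byte form EE 84 BA at offsets 9–11.
U+F84A1 → 4-byte form F3 B8 92 A1 at offsets 12–15.
U+D190 → 3-byte form ED 86 90 at offsets 16–18.
Offset 17 falls in char 6's range; it's byte 2 of ED 86 90 = 0x86.

0x86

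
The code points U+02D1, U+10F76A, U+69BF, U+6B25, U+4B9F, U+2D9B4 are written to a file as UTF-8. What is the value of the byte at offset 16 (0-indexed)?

0xAD

U+02D1 → 2-byte form CB 91 at offsets 0–1.
U+10F76A → 4-byte form F4 8F 9D AA at offsets 2–5.
U+69BF → 3-byte form E6 A6 BF at offsets 6–8.
U+6B25 → 3-byte form E6 AC A5 at offsets 9–11.
U+4B9F → 3-byte form E4 AE 9F at offsets 12–14.
U+2D9B4 → 4-byte form F0 AD A6 B4 at offsets 15–18.
Offset 16 falls in char 6's range; it's byte 2 of F0 AD A6 B4 = 0xAD.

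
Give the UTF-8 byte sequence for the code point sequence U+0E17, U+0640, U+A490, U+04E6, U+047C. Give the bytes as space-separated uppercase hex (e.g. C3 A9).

E0 B8 97 D9 80 EA 92 90 D3 A6 D1 BC

U+0E17: 3-byte form → E0 B8 97.
U+0640: 2-byte form → D9 80.
U+A490: 3-byte form → EA 92 90.
U+04E6: 2-byte form → D3 A6.
U+047C: 2-byte form → D1 BC.
Concatenated (12 bytes): E0 B8 97 D9 80 EA 92 90 D3 A6 D1 BC.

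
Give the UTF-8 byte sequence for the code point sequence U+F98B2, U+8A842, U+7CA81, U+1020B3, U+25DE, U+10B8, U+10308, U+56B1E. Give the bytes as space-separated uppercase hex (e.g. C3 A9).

F3 B9 A2 B2 F2 8A A1 82 F1 BC AA 81 F4 82 82 B3 E2 97 9E E1 82 B8 F0 90 8C 88 F1 96 AC 9E

U+F98B2: 4-byte form → F3 B9 A2 B2.
U+8A842: 4-byte form → F2 8A A1 82.
U+7CA81: 4-byte form → F1 BC AA 81.
U+1020B3: 4-byte form → F4 82 82 B3.
U+25DE: 3-byte form → E2 97 9E.
U+10B8: 3-byte form → E1 82 B8.
U+10308: 4-byte form → F0 90 8C 88.
U+56B1E: 4-byte form → F1 96 AC 9E.
Concatenated (30 bytes): F3 B9 A2 B2 F2 8A A1 82 F1 BC AA 81 F4 82 82 B3 E2 97 9E E1 82 B8 F0 90 8C 88 F1 96 AC 9E.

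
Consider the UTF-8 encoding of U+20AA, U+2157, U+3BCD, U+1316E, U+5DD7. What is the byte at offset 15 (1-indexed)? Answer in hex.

0xB7

1-indexed offset 15 is 0-indexed offset 14.
U+20AA → 3-byte form E2 82 AA at offsets 0–2.
U+2157 → 3-byte form E2 85 97 at offsets 3–5.
U+3BCD → 3-byte form E3 AF 8D at offsets 6–8.
U+1316E → 4-byte form F0 93 85 AE at offsets 9–12.
U+5DD7 → 3-byte form E5 B7 97 at offsets 13–15.
Offset 14 falls in char 5's range; it's byte 2 of E5 B7 97 = 0xB7.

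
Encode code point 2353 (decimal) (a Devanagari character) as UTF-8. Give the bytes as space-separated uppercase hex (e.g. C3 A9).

E0 A4 B1

U+0931 = 0x931 = 2353 decimal. In range U+0800–U+FFFF → 3-byte form: 1110xxxx 10xxxxxx 10xxxxxx.
Binary (16 bits): 0000100100110001.
Split 4+6+6: 0000 | 100100 | 110001.
Byte 1: 11100000 = 0xE0.
Byte 2: 10100100 = 0xA4.
Byte 3: 10110001 = 0xB1.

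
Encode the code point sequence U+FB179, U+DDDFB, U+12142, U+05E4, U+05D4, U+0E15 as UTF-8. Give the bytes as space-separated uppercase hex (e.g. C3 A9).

F3 BB 85 B9 F3 9D B7 BB F0 92 85 82 D7 A4 D7 94 E0 B8 95

U+FB179: 4-byte form → F3 BB 85 B9.
U+DDDFB: 4-byte form → F3 9D B7 BB.
U+12142: 4-byte form → F0 92 85 82.
U+05E4: 2-byte form → D7 A4.
U+05D4: 2-byte form → D7 94.
U+0E15: 3-byte form → E0 B8 95.
Concatenated (19 bytes): F3 BB 85 B9 F3 9D B7 BB F0 92 85 82 D7 A4 D7 94 E0 B8 95.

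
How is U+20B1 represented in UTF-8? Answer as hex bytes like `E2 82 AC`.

U+20B1 = 0x20B1 = 8369 decimal. In range U+0800–U+FFFF → 3-byte form: 1110xxxx 10xxxxxx 10xxxxxx.
Binary (16 bits): 0010000010110001.
Split 4+6+6: 0010 | 000010 | 110001.
Byte 1: 11100010 = 0xE2.
Byte 2: 10000010 = 0x82.
Byte 3: 10110001 = 0xB1.

E2 82 B1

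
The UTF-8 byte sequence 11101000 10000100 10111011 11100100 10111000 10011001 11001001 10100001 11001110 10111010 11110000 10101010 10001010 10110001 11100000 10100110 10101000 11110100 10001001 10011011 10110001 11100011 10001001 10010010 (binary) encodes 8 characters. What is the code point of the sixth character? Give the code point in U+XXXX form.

U+09A8

Offset 0: leading byte 0xE8 = 11101000 → 3-byte char #1 = E8 84 BB.
Offset 3: leading byte 0xE4 = 11100100 → 3-byte char #2 = E4 B8 99.
Offset 6: leading byte 0xC9 = 11001001 → 2-byte char #3 = C9 A1.
Offset 8: leading byte 0xCE = 11001110 → 2-byte char #4 = CE BA.
Offset 10: leading byte 0xF0 = 11110000 → 4-byte char #5 = F0 AA 8A B1.
Offset 14: leading byte 0xE0 = 11100000 → 3-byte char #6 = E0 A6 A8.
Leading byte 0xE0 = 11100000 matches 1110xxxx → 3-byte sequence.
Byte 1: 0xE0 = 11100000, payload 0000 (4 bits).
Byte 2: 0xA6 = 10100110 (10xxxxxx ✓), payload 100110.
Byte 3: 0xA8 = 10101000 (10xxxxxx ✓), payload 101000.
Concatenate: 0000100110101000 = 0x9A8 (16 bits → U+09A8).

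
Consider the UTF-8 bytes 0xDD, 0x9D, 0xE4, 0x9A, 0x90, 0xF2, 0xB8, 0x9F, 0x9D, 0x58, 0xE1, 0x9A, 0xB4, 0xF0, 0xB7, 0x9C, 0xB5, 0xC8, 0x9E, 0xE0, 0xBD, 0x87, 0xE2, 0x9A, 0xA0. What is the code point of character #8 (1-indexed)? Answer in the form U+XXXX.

Offset 0: leading byte 0xDD = 11011101 → 2-byte char #1 = DD 9D.
Offset 2: leading byte 0xE4 = 11100100 → 3-byte char #2 = E4 9A 90.
Offset 5: leading byte 0xF2 = 11110010 → 4-byte char #3 = F2 B8 9F 9D.
Offset 9: leading byte 0x58 = 01011000 → 1-byte char #4 = 58.
Offset 10: leading byte 0xE1 = 11100001 → 3-byte char #5 = E1 9A B4.
Offset 13: leading byte 0xF0 = 11110000 → 4-byte char #6 = F0 B7 9C B5.
Offset 17: leading byte 0xC8 = 11001000 → 2-byte char #7 = C8 9E.
Offset 19: leading byte 0xE0 = 11100000 → 3-byte char #8 = E0 BD 87.
Leading byte 0xE0 = 11100000 matches 1110xxxx → 3-byte sequence.
Byte 1: 0xE0 = 11100000, payload 0000 (4 bits).
Byte 2: 0xBD = 10111101 (10xxxxxx ✓), payload 111101.
Byte 3: 0x87 = 10000111 (10xxxxxx ✓), payload 000111.
Concatenate: 0000111101000111 = 0xF47 (16 bits → U+0F47).

U+0F47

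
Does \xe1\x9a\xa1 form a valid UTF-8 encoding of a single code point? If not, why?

Leading byte 0xE1 = 11100001 → 3-byte form.
Continuation bytes 0x9A=10011010, 0xA1=10100001 all match 10xxxxxx.
Decoded value 0x16A1 is ≥ 0x800 (shortest form) and not a surrogate.

valid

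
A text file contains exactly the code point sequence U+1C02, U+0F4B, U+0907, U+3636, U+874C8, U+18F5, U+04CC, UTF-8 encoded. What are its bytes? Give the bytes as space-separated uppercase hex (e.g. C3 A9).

U+1C02: 3-byte form → E1 B0 82.
U+0F4B: 3-byte form → E0 BD 8B.
U+0907: 3-byte form → E0 A4 87.
U+3636: 3-byte form → E3 98 B6.
U+874C8: 4-byte form → F2 87 93 88.
U+18F5: 3-byte form → E1 A3 B5.
U+04CC: 2-byte form → D3 8C.
Concatenated (21 bytes): E1 B0 82 E0 BD 8B E0 A4 87 E3 98 B6 F2 87 93 88 E1 A3 B5 D3 8C.

E1 B0 82 E0 BD 8B E0 A4 87 E3 98 B6 F2 87 93 88 E1 A3 B5 D3 8C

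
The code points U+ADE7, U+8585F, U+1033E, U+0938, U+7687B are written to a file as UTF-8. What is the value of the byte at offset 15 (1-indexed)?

0xF1

1-indexed offset 15 is 0-indexed offset 14.
U+ADE7 → 3-byte form EA B7 A7 at offsets 0–2.
U+8585F → 4-byte form F2 85 A1 9F at offsets 3–6.
U+1033E → 4-byte form F0 90 8C BE at offsets 7–10.
U+0938 → 3-byte form E0 A4 B8 at offsets 11–13.
U+7687B → 4-byte form F1 B6 A1 BB at offsets 14–17.
Offset 14 falls in char 5's range; it's byte 1 of F1 B6 A1 BB = 0xF1.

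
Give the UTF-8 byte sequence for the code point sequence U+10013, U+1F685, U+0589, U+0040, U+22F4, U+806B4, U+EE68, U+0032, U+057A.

F0 90 80 93 F0 9F 9A 85 D6 89 40 E2 8B B4 F2 80 9A B4 EE B9 A8 32 D5 BA

U+10013: 4-byte form → F0 90 80 93.
U+1F685: 4-byte form → F0 9F 9A 85.
U+0589: 2-byte form → D6 89.
U+0040: 1-byte form → 40.
U+22F4: 3-byte form → E2 8B B4.
U+806B4: 4-byte form → F2 80 9A B4.
U+EE68: 3-byte form → EE B9 A8.
U+0032: 1-byte form → 32.
U+057A: 2-byte form → D5 BA.
Concatenated (24 bytes): F0 90 80 93 F0 9F 9A 85 D6 89 40 E2 8B B4 F2 80 9A B4 EE B9 A8 32 D5 BA.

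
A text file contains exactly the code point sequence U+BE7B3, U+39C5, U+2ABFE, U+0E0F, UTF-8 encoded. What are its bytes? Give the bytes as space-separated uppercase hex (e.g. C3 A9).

U+BE7B3: 4-byte form → F2 BE 9E B3.
U+39C5: 3-byte form → E3 A7 85.
U+2ABFE: 4-byte form → F0 AA AF BE.
U+0E0F: 3-byte form → E0 B8 8F.
Concatenated (14 bytes): F2 BE 9E B3 E3 A7 85 F0 AA AF BE E0 B8 8F.

F2 BE 9E B3 E3 A7 85 F0 AA AF BE E0 B8 8F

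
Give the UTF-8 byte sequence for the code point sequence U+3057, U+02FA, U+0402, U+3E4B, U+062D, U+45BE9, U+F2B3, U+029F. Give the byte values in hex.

E3 81 97 CB BA D0 82 E3 B9 8B D8 AD F1 85 AF A9 EF 8A B3 CA 9F

U+3057: 3-byte form → E3 81 97.
U+02FA: 2-byte form → CB BA.
U+0402: 2-byte form → D0 82.
U+3E4B: 3-byte form → E3 B9 8B.
U+062D: 2-byte form → D8 AD.
U+45BE9: 4-byte form → F1 85 AF A9.
U+F2B3: 3-byte form → EF 8A B3.
U+029F: 2-byte form → CA 9F.
Concatenated (21 bytes): E3 81 97 CB BA D0 82 E3 B9 8B D8 AD F1 85 AF A9 EF 8A B3 CA 9F.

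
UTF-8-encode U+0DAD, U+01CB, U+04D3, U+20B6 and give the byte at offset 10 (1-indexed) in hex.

1-indexed offset 10 is 0-indexed offset 9.
U+0DAD → 3-byte form E0 B6 AD at offsets 0–2.
U+01CB → 2-byte form C7 8B at offsets 3–4.
U+04D3 → 2-byte form D3 93 at offsets 5–6.
U+20B6 → 3-byte form E2 82 B6 at offsets 7–9.
Offset 9 falls in char 4's range; it's byte 3 of E2 82 B6 = 0xB6.

0xB6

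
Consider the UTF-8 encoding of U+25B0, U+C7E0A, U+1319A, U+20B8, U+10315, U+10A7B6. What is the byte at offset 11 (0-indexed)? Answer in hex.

U+25B0 → 3-byte form E2 96 B0 at offsets 0–2.
U+C7E0A → 4-byte form F3 87 B8 8A at offsets 3–6.
U+1319A → 4-byte form F0 93 86 9A at offsets 7–10.
U+20B8 → 3-byte form E2 82 B8 at offsets 11–13.
Offset 11 falls in char 4's range; it's byte 1 of E2 82 B8 = 0xE2.

0xE2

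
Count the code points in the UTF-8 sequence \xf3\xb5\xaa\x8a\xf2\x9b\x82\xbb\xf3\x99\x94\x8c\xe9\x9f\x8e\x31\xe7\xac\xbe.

6

Byte at offset 0: 0xF3 = 11110011 → 4-byte char (#1). Advance 4.
Byte at offset 4: 0xF2 = 11110010 → 4-byte char (#2). Advance 4.
Byte at offset 8: 0xF3 = 11110011 → 4-byte char (#3). Advance 4.
Byte at offset 12: 0xE9 = 11101001 → 3-byte char (#4). Advance 3.
Byte at offset 15: 0x31 = 00110001 → 1-byte char (#5). Advance 1.
Byte at offset 16: 0xE7 = 11100111 → 3-byte char (#6). Advance 3.
Reached end at offset 19 after 6 code points.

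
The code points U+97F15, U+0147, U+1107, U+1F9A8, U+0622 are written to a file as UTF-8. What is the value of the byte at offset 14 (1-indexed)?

1-indexed offset 14 is 0-indexed offset 13.
U+97F15 → 4-byte form F2 97 BC 95 at offsets 0–3.
U+0147 → 2-byte form C5 87 at offsets 4–5.
U+1107 → 3-byte form E1 84 87 at offsets 6–8.
U+1F9A8 → 4-byte form F0 9F A6 A8 at offsets 9–12.
U+0622 → 2-byte form D8 A2 at offsets 13–14.
Offset 13 falls in char 5's range; it's byte 1 of D8 A2 = 0xD8.

0xD8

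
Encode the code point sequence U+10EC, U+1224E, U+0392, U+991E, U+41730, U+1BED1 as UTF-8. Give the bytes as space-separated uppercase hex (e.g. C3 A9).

U+10EC: 3-byte form → E1 83 AC.
U+1224E: 4-byte form → F0 92 89 8E.
U+0392: 2-byte form → CE 92.
U+991E: 3-byte form → E9 A4 9E.
U+41730: 4-byte form → F1 81 9C B0.
U+1BED1: 4-byte form → F0 9B BB 91.
Concatenated (20 bytes): E1 83 AC F0 92 89 8E CE 92 E9 A4 9E F1 81 9C B0 F0 9B BB 91.

E1 83 AC F0 92 89 8E CE 92 E9 A4 9E F1 81 9C B0 F0 9B BB 91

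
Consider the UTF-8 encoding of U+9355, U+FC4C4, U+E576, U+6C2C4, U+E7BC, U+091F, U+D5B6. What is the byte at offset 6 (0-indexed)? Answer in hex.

0x84

U+9355 → 3-byte form E9 8D 95 at offsets 0–2.
U+FC4C4 → 4-byte form F3 BC 93 84 at offsets 3–6.
Offset 6 falls in char 2's range; it's byte 4 of F3 BC 93 84 = 0x84.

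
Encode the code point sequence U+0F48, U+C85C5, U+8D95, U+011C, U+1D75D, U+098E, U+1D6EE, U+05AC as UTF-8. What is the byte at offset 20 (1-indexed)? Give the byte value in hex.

1-indexed offset 20 is 0-indexed offset 19.
U+0F48 → 3-byte form E0 BD 88 at offsets 0–2.
U+C85C5 → 4-byte form F3 88 97 85 at offsets 3–6.
U+8D95 → 3-byte form E8 B6 95 at offsets 7–9.
U+011C → 2-byte form C4 9C at offsets 10–11.
U+1D75D → 4-byte form F0 9D 9D 9D at offsets 12–15.
U+098E → 3-byte form E0 A6 8E at offsets 16–18.
U+1D6EE → 4-byte form F0 9D 9B AE at offsets 19–22.
Offset 19 falls in char 7's range; it's byte 1 of F0 9D 9B AE = 0xF0.

0xF0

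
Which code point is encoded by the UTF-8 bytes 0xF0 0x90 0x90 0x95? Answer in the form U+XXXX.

Leading byte 0xF0 = 11110000 matches 11110xxx → 4-byte sequence.
Byte 1: 0xF0 = 11110000, payload 000 (3 bits).
Byte 2: 0x90 = 10010000 (10xxxxxx ✓), payload 010000.
Byte 3: 0x90 = 10010000 (10xxxxxx ✓), payload 010000.
Byte 4: 0x95 = 10010101 (10xxxxxx ✓), payload 010101.
Concatenate: 000010000010000010101 = 0x10415 (21 bits → U+10415).

U+10415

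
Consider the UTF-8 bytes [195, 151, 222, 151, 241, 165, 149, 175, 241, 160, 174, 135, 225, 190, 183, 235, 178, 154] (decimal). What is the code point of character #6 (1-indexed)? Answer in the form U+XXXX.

U+BC9A

Offset 0: leading byte 0xC3 = 11000011 → 2-byte char #1 = C3 97.
Offset 2: leading byte 0xDE = 11011110 → 2-byte char #2 = DE 97.
Offset 4: leading byte 0xF1 = 11110001 → 4-byte char #3 = F1 A5 95 AF.
Offset 8: leading byte 0xF1 = 11110001 → 4-byte char #4 = F1 A0 AE 87.
Offset 12: leading byte 0xE1 = 11100001 → 3-byte char #5 = E1 BE B7.
Offset 15: leading byte 0xEB = 11101011 → 3-byte char #6 = EB B2 9A.
Leading byte 0xEB = 11101011 matches 1110xxxx → 3-byte sequence.
Byte 1: 0xEB = 11101011, payload 1011 (4 bits).
Byte 2: 0xB2 = 10110010 (10xxxxxx ✓), payload 110010.
Byte 3: 0x9A = 10011010 (10xxxxxx ✓), payload 011010.
Concatenate: 1011110010011010 = 0xBC9A (16 bits → U+BC9A).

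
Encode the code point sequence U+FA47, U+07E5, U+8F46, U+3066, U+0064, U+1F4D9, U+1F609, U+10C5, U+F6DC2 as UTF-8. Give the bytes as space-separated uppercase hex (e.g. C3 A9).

U+FA47: 3-byte form → EF A9 87.
U+07E5: 2-byte form → DF A5.
U+8F46: 3-byte form → E8 BD 86.
U+3066: 3-byte form → E3 81 A6.
U+0064: 1-byte form → 64.
U+1F4D9: 4-byte form → F0 9F 93 99.
U+1F609: 4-byte form → F0 9F 98 89.
U+10C5: 3-byte form → E1 83 85.
U+F6DC2: 4-byte form → F3 B6 B7 82.
Concatenated (27 bytes): EF A9 87 DF A5 E8 BD 86 E3 81 A6 64 F0 9F 93 99 F0 9F 98 89 E1 83 85 F3 B6 B7 82.

EF A9 87 DF A5 E8 BD 86 E3 81 A6 64 F0 9F 93 99 F0 9F 98 89 E1 83 85 F3 B6 B7 82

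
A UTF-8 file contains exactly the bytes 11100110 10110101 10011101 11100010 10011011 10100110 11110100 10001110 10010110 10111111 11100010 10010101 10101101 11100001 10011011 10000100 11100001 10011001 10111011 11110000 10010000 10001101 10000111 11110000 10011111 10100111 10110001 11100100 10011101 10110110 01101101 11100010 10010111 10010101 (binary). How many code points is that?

11

Byte at offset 0: 0xE6 = 11100110 → 3-byte char (#1). Advance 3.
Byte at offset 3: 0xE2 = 11100010 → 3-byte char (#2). Advance 3.
Byte at offset 6: 0xF4 = 11110100 → 4-byte char (#3). Advance 4.
Byte at offset 10: 0xE2 = 11100010 → 3-byte char (#4). Advance 3.
Byte at offset 13: 0xE1 = 11100001 → 3-byte char (#5). Advance 3.
Byte at offset 16: 0xE1 = 11100001 → 3-byte char (#6). Advance 3.
Byte at offset 19: 0xF0 = 11110000 → 4-byte char (#7). Advance 4.
Byte at offset 23: 0xF0 = 11110000 → 4-byte char (#8). Advance 4.
Byte at offset 27: 0xE4 = 11100100 → 3-byte char (#9). Advance 3.
Byte at offset 30: 0x6D = 01101101 → 1-byte char (#10). Advance 1.
Byte at offset 31: 0xE2 = 11100010 → 3-byte char (#11). Advance 3.
Reached end at offset 34 after 11 code points.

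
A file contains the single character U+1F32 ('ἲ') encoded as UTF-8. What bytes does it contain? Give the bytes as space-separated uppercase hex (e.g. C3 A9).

U+1F32 = 0x1F32 = 7986 decimal. In range U+0800–U+FFFF → 3-byte form: 1110xxxx 10xxxxxx 10xxxxxx.
Binary (16 bits): 0001111100110010.
Split 4+6+6: 0001 | 111100 | 110010.
Byte 1: 11100001 = 0xE1.
Byte 2: 10111100 = 0xBC.
Byte 3: 10110010 = 0xB2.

E1 BC B2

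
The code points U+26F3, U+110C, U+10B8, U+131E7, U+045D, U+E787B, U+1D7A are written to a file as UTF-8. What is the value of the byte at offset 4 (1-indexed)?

0xE1

1-indexed offset 4 is 0-indexed offset 3.
U+26F3 → 3-byte form E2 9B B3 at offsets 0–2.
U+110C → 3-byte form E1 84 8C at offsets 3–5.
Offset 3 falls in char 2's range; it's byte 1 of E1 84 8C = 0xE1.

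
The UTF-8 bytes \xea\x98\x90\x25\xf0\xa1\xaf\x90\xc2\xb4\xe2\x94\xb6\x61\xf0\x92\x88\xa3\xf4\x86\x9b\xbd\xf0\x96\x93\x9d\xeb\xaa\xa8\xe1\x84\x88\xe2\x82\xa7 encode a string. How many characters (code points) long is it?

12

Byte at offset 0: 0xEA = 11101010 → 3-byte char (#1). Advance 3.
Byte at offset 3: 0x25 = 00100101 → 1-byte char (#2). Advance 1.
Byte at offset 4: 0xF0 = 11110000 → 4-byte char (#3). Advance 4.
Byte at offset 8: 0xC2 = 11000010 → 2-byte char (#4). Advance 2.
Byte at offset 10: 0xE2 = 11100010 → 3-byte char (#5). Advance 3.
Byte at offset 13: 0x61 = 01100001 → 1-byte char (#6). Advance 1.
Byte at offset 14: 0xF0 = 11110000 → 4-byte char (#7). Advance 4.
Byte at offset 18: 0xF4 = 11110100 → 4-byte char (#8). Advance 4.
Byte at offset 22: 0xF0 = 11110000 → 4-byte char (#9). Advance 4.
Byte at offset 26: 0xEB = 11101011 → 3-byte char (#10). Advance 3.
Byte at offset 29: 0xE1 = 11100001 → 3-byte char (#11). Advance 3.
Byte at offset 32: 0xE2 = 11100010 → 3-byte char (#12). Advance 3.
Reached end at offset 35 after 12 code points.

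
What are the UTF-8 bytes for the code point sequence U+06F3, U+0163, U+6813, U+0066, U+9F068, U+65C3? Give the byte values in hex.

DB B3 C5 A3 E6 A0 93 66 F2 9F 81 A8 E6 97 83

U+06F3: 2-byte form → DB B3.
U+0163: 2-byte form → C5 A3.
U+6813: 3-byte form → E6 A0 93.
U+0066: 1-byte form → 66.
U+9F068: 4-byte form → F2 9F 81 A8.
U+65C3: 3-byte form → E6 97 83.
Concatenated (15 bytes): DB B3 C5 A3 E6 A0 93 66 F2 9F 81 A8 E6 97 83.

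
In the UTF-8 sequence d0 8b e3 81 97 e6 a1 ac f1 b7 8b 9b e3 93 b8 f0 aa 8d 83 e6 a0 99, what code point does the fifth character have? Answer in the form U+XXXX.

Offset 0: leading byte 0xD0 = 11010000 → 2-byte char #1 = D0 8B.
Offset 2: leading byte 0xE3 = 11100011 → 3-byte char #2 = E3 81 97.
Offset 5: leading byte 0xE6 = 11100110 → 3-byte char #3 = E6 A1 AC.
Offset 8: leading byte 0xF1 = 11110001 → 4-byte char #4 = F1 B7 8B 9B.
Offset 12: leading byte 0xE3 = 11100011 → 3-byte char #5 = E3 93 B8.
Leading byte 0xE3 = 11100011 matches 1110xxxx → 3-byte sequence.
Byte 1: 0xE3 = 11100011, payload 0011 (4 bits).
Byte 2: 0x93 = 10010011 (10xxxxxx ✓), payload 010011.
Byte 3: 0xB8 = 10111000 (10xxxxxx ✓), payload 111000.
Concatenate: 0011010011111000 = 0x34F8 (16 bits → U+34F8).

U+34F8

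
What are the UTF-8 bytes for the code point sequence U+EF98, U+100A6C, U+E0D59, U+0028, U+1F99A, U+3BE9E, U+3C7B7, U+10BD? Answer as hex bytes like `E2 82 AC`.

U+EF98: 3-byte form → EE BE 98.
U+100A6C: 4-byte form → F4 80 A9 AC.
U+E0D59: 4-byte form → F3 A0 B5 99.
U+0028: 1-byte form → 28.
U+1F99A: 4-byte form → F0 9F A6 9A.
U+3BE9E: 4-byte form → F0 BB BA 9E.
U+3C7B7: 4-byte form → F0 BC 9E B7.
U+10BD: 3-byte form → E1 82 BD.
Concatenated (27 bytes): EE BE 98 F4 80 A9 AC F3 A0 B5 99 28 F0 9F A6 9A F0 BB BA 9E F0 BC 9E B7 E1 82 BD.

EE BE 98 F4 80 A9 AC F3 A0 B5 99 28 F0 9F A6 9A F0 BB BA 9E F0 BC 9E B7 E1 82 BD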